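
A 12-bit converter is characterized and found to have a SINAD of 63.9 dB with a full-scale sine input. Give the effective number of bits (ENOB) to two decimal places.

10.32 bits

ENOB = (SINAD − 1.76) / 6.02 = (63.9 − 1.76)/6.02 = 10.322.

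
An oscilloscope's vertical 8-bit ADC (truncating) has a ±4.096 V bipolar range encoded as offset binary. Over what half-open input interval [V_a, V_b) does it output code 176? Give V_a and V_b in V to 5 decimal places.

LSB = 8.192/2^8 = 32.000 mV.
V_a = V_low + 176·LSB = 1.536 V; V_b = V_low + 177·LSB = 1.568 V.

[1.53600 V, 1.56800 V)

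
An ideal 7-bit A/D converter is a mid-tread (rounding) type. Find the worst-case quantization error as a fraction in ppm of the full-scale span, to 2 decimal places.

Rounding → worst-case error = ½ LSB = V_FS/2^8, so 1e+06/256 = 3906.25 ppm of full scale.

3906.25 ppm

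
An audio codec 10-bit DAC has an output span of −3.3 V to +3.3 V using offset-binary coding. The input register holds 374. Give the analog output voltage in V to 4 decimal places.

LSB = 6.6 V / 2^10 = 6.445 mV.
V_out = (−3.3) + 374 × 0.00644531 V = -0.889453 V.

-0.8895 V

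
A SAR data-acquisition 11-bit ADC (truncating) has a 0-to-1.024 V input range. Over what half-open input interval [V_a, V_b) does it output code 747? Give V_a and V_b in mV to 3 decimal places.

LSB = 1.024/2^11 = 0.500 mV.
V_a = V_low + 747·LSB = 0.3735 V; V_b = V_low + 748·LSB = 0.374 V.

[373.500 mV, 374.000 mV)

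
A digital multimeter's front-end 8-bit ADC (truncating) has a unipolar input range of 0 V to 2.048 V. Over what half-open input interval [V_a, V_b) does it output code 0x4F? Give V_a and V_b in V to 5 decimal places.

LSB = 2.048/2^8 = 8.000 mV.
Code 0x4F = 79 decimal.
V_a = V_low + 79·LSB = 0.632 V; V_b = V_low + 80·LSB = 0.64 V.

[0.63200 V, 0.64000 V)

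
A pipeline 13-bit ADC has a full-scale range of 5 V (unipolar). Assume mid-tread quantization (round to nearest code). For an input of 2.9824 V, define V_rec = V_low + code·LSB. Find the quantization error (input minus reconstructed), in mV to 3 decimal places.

Step size: 5 V ÷ 2^13 = 0.610 mV.
(V_in − V_low)/LSB = (2.9824 − 0)/0.000610352 = 4886.3642 → code 4886 (round).
Code 4886 maps back to 0 + 4886×0.000610352 V = 2.9821777 V.
Difference: 0.000222266 V → 0.222 mV.

0.222 mV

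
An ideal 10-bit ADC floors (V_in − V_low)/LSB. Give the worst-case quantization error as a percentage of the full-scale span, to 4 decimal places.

0.0977 %

Truncating → worst-case error = 1 LSB = V_FS/2^10, so 100/1024 = 0.0976562 % of full scale.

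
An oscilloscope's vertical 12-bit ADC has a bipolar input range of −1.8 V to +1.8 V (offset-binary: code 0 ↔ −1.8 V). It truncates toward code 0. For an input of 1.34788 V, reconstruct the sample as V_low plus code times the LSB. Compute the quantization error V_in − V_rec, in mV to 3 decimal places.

One LSB is 3.6 V / 4096 = 0.879 mV.
Scaled input = 3581.5879 LSBs, so code = 3581.
Code 3581 maps back to (−1.8) + 3581×0.000878906 V = 1.3473633 V.
Error = 1.34788 − 1.3473633 = 0.000516719 V = 0.517 mV.

0.517 mV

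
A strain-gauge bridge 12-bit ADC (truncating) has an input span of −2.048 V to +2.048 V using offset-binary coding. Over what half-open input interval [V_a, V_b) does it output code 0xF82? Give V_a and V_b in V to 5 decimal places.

[1.92200 V, 1.92300 V)

LSB = 4.096/2^12 = 1.000 mV.
Code 0xF82 = 3970 decimal.
V_a = V_low + 3970·LSB = 1.922 V; V_b = V_low + 3971·LSB = 1.923 V.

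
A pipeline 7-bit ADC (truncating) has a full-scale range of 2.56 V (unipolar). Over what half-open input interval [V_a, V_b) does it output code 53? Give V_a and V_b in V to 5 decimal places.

[1.06000 V, 1.08000 V)

LSB = 2.56/2^7 = 20.000 mV.
V_a = V_low + 53·LSB = 1.06 V; V_b = V_low + 54·LSB = 1.08 V.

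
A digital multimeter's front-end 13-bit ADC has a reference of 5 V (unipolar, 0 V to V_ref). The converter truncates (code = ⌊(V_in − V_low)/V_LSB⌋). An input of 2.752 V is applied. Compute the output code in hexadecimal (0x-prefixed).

LSB = 5 V / 8192 = 0.610 mV.
Input sits at 4508.877 steps above V_low.
Floor → code 4508.
In hexadecimal (0x-prefixed): 0x119C.

code 0x119C (decimal 4508)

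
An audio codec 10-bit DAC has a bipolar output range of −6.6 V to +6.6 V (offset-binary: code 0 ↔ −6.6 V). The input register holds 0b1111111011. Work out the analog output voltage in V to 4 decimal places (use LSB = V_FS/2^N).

6.5355 V

LSB = 13.2 V / 2^10 = 12.891 mV.
Code 0b1111111011 = 1019 decimal.
V_out = (−6.6) + 1019 × 0.0128906 V = 6.53555 V.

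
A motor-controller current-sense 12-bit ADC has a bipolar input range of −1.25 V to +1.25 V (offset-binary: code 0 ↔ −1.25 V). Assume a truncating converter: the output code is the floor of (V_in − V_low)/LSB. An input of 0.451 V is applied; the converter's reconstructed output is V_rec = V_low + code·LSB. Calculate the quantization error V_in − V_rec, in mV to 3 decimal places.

0.561 mV

One LSB is 2.5 V / 4096 = 0.610 mV.
(0.451 − (−1.25))/0.000610352 = 2786.9184; ⌊·⌋ gives code 2786.
Code 2786 maps back to (−1.25) + 2786×0.000610352 V = 0.45043945 V.
Difference: 0.000560547 V → 0.561 mV.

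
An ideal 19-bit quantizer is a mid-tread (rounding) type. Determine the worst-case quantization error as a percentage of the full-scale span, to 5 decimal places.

0.00010 %

Rounding → worst-case error = ½ LSB = V_FS/2^20, so 100/1048576 = 9.53674e-05 % of full scale.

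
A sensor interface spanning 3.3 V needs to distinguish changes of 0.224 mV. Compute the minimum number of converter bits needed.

14 bits

Number of steps required ≥ 3.3 V / 0.224 mV = 14732.14.
Need 2^N ≥ 14732.14; 2^13 = 8192, 2^14 = 16384.
Minimum N = 14.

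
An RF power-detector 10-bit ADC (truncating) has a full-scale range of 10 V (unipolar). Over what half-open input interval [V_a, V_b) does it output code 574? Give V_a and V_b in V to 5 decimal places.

[5.60547 V, 5.61523 V)

LSB = 10/2^10 = 9.766 mV.
V_a = V_low + 574·LSB = 5.60547 V; V_b = V_low + 575·LSB = 5.61523 V.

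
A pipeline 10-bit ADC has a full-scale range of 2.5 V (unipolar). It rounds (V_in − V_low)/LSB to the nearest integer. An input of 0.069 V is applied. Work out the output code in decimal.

code 28

With 1024 levels over 2.5 V, one step is 2.441 mV.
(V_in − V_low)/LSB = (0.069 − 0) / 0.00244141 = 28.262.
So the output code is 28.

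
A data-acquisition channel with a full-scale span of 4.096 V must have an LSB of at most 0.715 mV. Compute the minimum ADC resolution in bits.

13 bits

Number of steps required ≥ 4.096 V / 0.715 mV = 5728.67.
Need 2^N ≥ 5728.67; 2^12 = 4096, 2^13 = 8192.
Minimum N = 13.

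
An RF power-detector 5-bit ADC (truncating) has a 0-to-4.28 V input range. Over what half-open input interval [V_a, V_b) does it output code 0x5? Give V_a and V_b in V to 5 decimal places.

LSB = 4.28/2^5 = 133.750 mV.
Code 0x5 = 5 decimal.
V_a = V_low + 5·LSB = 0.66875 V; V_b = V_low + 6·LSB = 0.8025 V.

[0.66875 V, 0.80250 V)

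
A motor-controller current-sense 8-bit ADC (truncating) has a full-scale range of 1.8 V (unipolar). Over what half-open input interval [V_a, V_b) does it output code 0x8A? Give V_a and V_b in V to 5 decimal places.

LSB = 1.8/2^8 = 7.031 mV.
Code 0x8A = 138 decimal.
V_a = V_low + 138·LSB = 0.970313 V; V_b = V_low + 139·LSB = 0.977344 V.

[0.97031 V, 0.97734 V)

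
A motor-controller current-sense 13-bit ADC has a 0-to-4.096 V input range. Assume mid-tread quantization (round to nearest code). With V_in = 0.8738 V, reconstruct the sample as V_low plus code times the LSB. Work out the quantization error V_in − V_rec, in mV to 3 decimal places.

One LSB is 4.096 V / 8192 = 0.500 mV.
Scaled input = 1747.6000 LSBs, so code = 1748.
V_rec = 0 + 1748·0.0005 = 0.874 V.
Difference: -0.0002 V → -0.200 mV.

-0.200 mV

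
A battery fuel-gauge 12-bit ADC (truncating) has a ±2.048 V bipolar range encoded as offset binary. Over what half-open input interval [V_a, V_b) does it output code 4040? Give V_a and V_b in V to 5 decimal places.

LSB = 4.096/2^12 = 1.000 mV.
V_a = V_low + 4040·LSB = 1.992 V; V_b = V_low + 4041·LSB = 1.993 V.

[1.99200 V, 1.99300 V)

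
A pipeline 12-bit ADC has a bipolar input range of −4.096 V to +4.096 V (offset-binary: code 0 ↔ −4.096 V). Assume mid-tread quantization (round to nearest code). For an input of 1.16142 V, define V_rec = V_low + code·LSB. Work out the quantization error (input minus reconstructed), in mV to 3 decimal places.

Step size: 8.192 V ÷ 2^12 = 2.000 mV.
(V_in − V_low)/LSB = (1.16142 − (−4.096))/0.002 = 2628.7100 → code 2629 (round).
Code 2629 maps back to (−4.096) + 2629×0.002 V = 1.162 V.
Error = 1.16142 − 1.162 = -0.00058 V = -0.580 mV.

-0.580 mV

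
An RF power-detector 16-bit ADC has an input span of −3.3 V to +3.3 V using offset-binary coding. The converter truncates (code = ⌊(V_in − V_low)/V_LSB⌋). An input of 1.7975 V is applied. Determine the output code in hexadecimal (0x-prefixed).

code 0xC5B8 (decimal 50616)

LSB = 6.6 V / 65536 = 100.71 µV.
(V_in − V_low)/LSB = (1.7975 − (−3.3)) / 0.000100708 = 50616.630.
Floor → code 50616.
In hexadecimal (0x-prefixed): 0xC5B8.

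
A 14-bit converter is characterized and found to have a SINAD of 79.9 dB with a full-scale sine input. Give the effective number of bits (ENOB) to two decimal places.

12.98 bits

ENOB = (SINAD − 1.76) / 6.02 = (79.9 − 1.76)/6.02 = 12.980.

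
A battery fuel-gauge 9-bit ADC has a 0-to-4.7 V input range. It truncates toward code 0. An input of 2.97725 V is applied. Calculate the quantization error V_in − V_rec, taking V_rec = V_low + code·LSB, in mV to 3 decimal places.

LSB = 4.7/2^9 = 9.180 mV.
(V_in − V_low)/LSB = (2.97725 − 0)/0.00917969 = 324.3302 → code 324 (floor).
Code 324 maps back to 0 + 324×0.00917969 V = 2.9742187 V.
Difference: 0.00303125 V → 3.031 mV.

3.031 mV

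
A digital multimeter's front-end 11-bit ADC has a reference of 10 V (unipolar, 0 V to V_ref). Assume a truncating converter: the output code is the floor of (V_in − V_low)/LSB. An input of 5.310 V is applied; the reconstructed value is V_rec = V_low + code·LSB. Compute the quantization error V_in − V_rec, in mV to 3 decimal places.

2.383 mV

One LSB is 10 V / 2048 = 4.883 mV.
Scaled input = 1087.4880 LSBs, so code = 1087.
V_rec = 0 + 1087·0.00488281 = 5.3076172 V.
Difference: 0.00238281 V → 2.383 mV.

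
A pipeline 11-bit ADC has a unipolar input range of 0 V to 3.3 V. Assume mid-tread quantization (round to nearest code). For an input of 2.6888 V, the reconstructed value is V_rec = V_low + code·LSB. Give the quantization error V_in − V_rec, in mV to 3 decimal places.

One LSB is 3.3 V / 2048 = 1.611 mV.
(V_in − V_low)/LSB = (2.6888 − 0)/0.00161133 = 1668.6856 → code 1669 (round).
V_rec = 0 + 1669·0.00161133 = 2.6893066 V.
V_in − V_rec = -0.000506641 V = -0.507 mV.

-0.507 mV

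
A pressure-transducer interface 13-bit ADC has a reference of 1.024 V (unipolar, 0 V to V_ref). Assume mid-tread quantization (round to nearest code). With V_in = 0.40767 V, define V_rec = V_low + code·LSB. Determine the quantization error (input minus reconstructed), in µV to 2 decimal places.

LSB = 1.024/2^13 = 125.00 µV.
(V_in − V_low)/LSB = (0.40767 − 0)/0.000125 = 3261.3600 → code 3261 (round).
Code 3261 maps back to 0 + 3261×0.000125 V = 0.407625 V.
Error = 0.40767 − 0.407625 = 4.5e-05 V = 45.00 µV.

45.00 µV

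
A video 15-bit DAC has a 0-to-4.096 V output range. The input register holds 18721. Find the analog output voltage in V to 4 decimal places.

2.3401 V

LSB = 4.096 V / 2^15 = 125.00 µV.
V_out = 0 + 18721 × 0.000125 V = 2.34013 V.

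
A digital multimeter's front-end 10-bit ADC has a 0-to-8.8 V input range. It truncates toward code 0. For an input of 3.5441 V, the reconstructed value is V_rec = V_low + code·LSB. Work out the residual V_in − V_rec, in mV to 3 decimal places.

One LSB is 8.8 V / 1024 = 8.594 mV.
(V_in − V_low)/LSB = (3.5441 − 0)/0.00859375 = 412.4044 → code 412 (floor).
V_rec = 0 + 412·0.00859375 = 3.540625 V.
Difference: 0.003475 V → 3.475 mV.

3.475 mV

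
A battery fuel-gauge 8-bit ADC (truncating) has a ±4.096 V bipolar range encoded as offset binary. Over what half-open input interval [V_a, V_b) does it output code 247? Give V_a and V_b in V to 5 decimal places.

[3.80800 V, 3.84000 V)

LSB = 8.192/2^8 = 32.000 mV.
V_a = V_low + 247·LSB = 3.808 V; V_b = V_low + 248·LSB = 3.84 V.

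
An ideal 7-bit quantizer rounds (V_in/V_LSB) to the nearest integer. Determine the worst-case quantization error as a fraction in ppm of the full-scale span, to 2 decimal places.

3906.25 ppm

Rounding → worst-case error = ½ LSB = V_FS/2^8, so 1e+06/256 = 3906.25 ppm of full scale.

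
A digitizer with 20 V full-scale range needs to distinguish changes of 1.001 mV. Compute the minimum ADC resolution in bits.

Number of steps required ≥ 20 V / 1.001 mV = 19980.02.
Need 2^N ≥ 19980.02; 2^14 = 16384, 2^15 = 32768.
Minimum N = 15.

15 bits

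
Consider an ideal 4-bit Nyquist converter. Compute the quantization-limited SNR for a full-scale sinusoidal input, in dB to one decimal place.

25.8 dB

SNR ≈ 6.02·N + 1.76 dB = 6.02·4 + 1.76 = 25.84 dB.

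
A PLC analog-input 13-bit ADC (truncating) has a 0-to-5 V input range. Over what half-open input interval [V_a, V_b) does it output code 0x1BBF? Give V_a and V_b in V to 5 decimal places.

LSB = 5/2^13 = 0.610 mV.
Code 0x1BBF = 7103 decimal.
V_a = V_low + 7103·LSB = 4.33533 V; V_b = V_low + 7104·LSB = 4.33594 V.

[4.33533 V, 4.33594 V)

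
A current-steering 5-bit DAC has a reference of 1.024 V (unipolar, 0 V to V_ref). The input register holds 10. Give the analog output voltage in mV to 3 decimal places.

LSB = 1.024 V / 2^5 = 32.000 mV.
V_out = 0 + 10 × 0.032 V = 0.32 V.
= 320.000 mV.

320.000 mV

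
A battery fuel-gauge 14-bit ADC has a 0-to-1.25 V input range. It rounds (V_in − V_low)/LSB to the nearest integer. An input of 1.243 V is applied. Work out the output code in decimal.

Full-scale span = 1.25 V; LSB = 1.25/2^14 = 76.29 µV.
(V_in − V_low)/LSB = (1.243 − 0) / 7.62939e-05 = 16292.250.
round(16292.250) = 16292.

code 16292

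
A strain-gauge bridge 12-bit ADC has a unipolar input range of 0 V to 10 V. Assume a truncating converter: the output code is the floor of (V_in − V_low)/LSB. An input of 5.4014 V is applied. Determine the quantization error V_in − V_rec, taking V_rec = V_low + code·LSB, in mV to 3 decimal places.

1.009 mV

Step size: 10 V ÷ 2^12 = 2.441 mV.
Scaled input = 2212.4134 LSBs, so code = 2212.
Reconstructed: 5.4003906 V.
V_in − V_rec = 0.00100938 V = 1.009 mV.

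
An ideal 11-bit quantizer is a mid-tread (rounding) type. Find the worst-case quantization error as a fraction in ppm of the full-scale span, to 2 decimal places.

244.14 ppm

Rounding → worst-case error = ½ LSB = V_FS/2^12, so 1e+06/4096 = 244.141 ppm of full scale.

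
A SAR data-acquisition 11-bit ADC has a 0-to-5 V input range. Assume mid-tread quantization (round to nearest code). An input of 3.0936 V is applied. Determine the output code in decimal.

code 1267

With 2048 levels over 5 V, one step is 2.441 mV.
Input sits at 1267.139 steps above V_low.
round(1267.139) = 1267.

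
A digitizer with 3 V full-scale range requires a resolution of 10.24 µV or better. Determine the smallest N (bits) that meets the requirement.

19 bits

Number of steps required ≥ 3 V / 10.24 µV = 292968.75.
Need 2^N ≥ 292968.75; 2^18 = 262144, 2^19 = 524288.
Minimum N = 19.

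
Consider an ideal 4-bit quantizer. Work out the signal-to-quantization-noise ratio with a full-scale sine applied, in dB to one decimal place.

25.8 dB

SNR ≈ 6.02·N + 1.76 dB = 6.02·4 + 1.76 = 25.84 dB.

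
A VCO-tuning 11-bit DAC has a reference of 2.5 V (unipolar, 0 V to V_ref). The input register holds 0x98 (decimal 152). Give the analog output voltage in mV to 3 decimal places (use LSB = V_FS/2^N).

185.547 mV

LSB = 2.5 V / 2^11 = 1.221 mV.
Code 0x98 = 152 decimal.
V_out = 0 + 152 × 0.0012207 V = 0.185547 V.
= 185.547 mV.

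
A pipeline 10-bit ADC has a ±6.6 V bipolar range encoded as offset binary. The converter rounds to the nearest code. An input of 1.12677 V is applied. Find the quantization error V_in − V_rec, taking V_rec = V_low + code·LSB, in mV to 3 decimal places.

5.286 mV

LSB = 13.2/2^10 = 12.891 mV.
(1.12677 − (−6.6))/0.0128906 = 599.4100; round gives code 599.
Reconstructed: 1.1214844 V.
V_in − V_rec = 0.00528563 V = 5.286 mV.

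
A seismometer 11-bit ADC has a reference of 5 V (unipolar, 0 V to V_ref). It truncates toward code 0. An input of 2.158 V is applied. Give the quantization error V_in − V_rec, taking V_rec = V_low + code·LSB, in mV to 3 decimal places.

2.238 mV

Step size: 5 V ÷ 2^11 = 2.441 mV.
Scaled input = 883.9168 LSBs, so code = 883.
Code 883 maps back to 0 + 883×0.00244141 V = 2.1557617 V.
V_in − V_rec = 0.00223828 V = 2.238 mV.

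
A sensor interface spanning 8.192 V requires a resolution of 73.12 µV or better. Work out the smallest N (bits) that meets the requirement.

Number of steps required ≥ 8.192 V / 73.12 µV = 112035.01.
Need 2^N ≥ 112035.01; 2^16 = 65536, 2^17 = 131072.
Minimum N = 17.

17 bits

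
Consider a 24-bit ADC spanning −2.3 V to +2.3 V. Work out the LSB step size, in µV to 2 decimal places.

0.27 µV

Full-scale span = 4.6 V.
LSB = 4.6 / 2^24 = 4.6 / 16777216 = 2.74181e-07 V = 0.27 µV.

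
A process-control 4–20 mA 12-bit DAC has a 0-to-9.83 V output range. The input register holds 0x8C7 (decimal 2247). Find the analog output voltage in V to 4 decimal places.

LSB = 9.83 V / 2^12 = 2.400 mV.
Code 0x8C7 = 2247 decimal.
V_out = 0 + 2247 × 0.0023999 V = 5.39258 V.

5.3926 V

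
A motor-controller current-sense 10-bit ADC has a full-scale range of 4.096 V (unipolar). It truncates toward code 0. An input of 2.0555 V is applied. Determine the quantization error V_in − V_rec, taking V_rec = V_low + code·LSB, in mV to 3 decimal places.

3.500 mV

LSB = 4.096/2^10 = 4.000 mV.
(2.0555 − 0)/0.004 = 513.8750; ⌊·⌋ gives code 513.
Reconstructed: 2.052 V.
Error = 2.0555 − 2.052 = 0.0035 V = 3.500 mV.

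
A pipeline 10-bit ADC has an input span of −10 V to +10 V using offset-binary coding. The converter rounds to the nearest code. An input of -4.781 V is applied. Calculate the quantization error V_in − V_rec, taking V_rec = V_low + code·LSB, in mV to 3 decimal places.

Step size: 20 V ÷ 2^10 = 19.531 mV.
(V_in − V_low)/LSB = (-4.781 − (−10))/0.0195312 = 267.2128 → code 267 (round).
V_rec = (−10) + 267·0.0195312 = -4.7851562 V.
Error = -4.781 − (−4.7851562) = 0.00415625 V = 4.156 mV.

4.156 mV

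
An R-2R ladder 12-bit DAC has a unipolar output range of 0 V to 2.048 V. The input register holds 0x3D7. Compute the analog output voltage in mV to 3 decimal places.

491.500 mV

LSB = 2.048 V / 2^12 = 0.500 mV.
Code 0x3D7 = 983 decimal.
V_out = 0 + 983 × 0.0005 V = 0.4915 V.
= 491.500 mV.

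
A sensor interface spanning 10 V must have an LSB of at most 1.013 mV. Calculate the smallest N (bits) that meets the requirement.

14 bits

Number of steps required ≥ 10 V / 1.013 mV = 9871.67.
Need 2^N ≥ 9871.67; 2^13 = 8192, 2^14 = 16384.
Minimum N = 14.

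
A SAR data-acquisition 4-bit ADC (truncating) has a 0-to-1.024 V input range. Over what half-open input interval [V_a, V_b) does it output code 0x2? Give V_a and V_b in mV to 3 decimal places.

LSB = 1.024/2^4 = 64.000 mV.
Code 0x2 = 2 decimal.
V_a = V_low + 2·LSB = 0.128 V; V_b = V_low + 3·LSB = 0.192 V.

[128.000 mV, 192.000 mV)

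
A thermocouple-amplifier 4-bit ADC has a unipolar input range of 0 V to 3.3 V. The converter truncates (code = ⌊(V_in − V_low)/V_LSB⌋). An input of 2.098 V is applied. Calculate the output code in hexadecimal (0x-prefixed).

LSB = 3.3 V / 16 = 206.250 mV.
(V_in − V_low)/LSB = (2.098 − 0) / 0.20625 = 10.172.
So the output code is 10.
In hexadecimal (0x-prefixed): 0xA.

code 0xA (decimal 10)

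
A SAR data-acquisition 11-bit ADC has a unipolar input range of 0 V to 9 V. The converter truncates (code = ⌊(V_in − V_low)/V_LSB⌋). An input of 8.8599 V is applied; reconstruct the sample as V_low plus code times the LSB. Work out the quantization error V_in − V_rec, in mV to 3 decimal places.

One LSB is 9 V / 2048 = 4.395 mV.
Scaled input = 2016.1195 LSBs, so code = 2016.
Reconstructed: 8.859375 V.
Error = 8.8599 − 8.859375 = 0.000525 V = 0.525 mV.

0.525 mV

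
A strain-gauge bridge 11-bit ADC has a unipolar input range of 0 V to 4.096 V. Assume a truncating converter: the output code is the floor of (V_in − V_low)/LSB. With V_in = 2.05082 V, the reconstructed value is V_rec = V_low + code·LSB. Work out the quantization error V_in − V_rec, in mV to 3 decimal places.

LSB = 4.096/2^11 = 2.000 mV.
(2.05082 − 0)/0.002 = 1025.4100; ⌊·⌋ gives code 1025.
Code 1025 maps back to 0 + 1025×0.002 V = 2.05 V.
Error = 2.05082 − 2.05 = 0.00082 V = 0.820 mV.

0.820 mV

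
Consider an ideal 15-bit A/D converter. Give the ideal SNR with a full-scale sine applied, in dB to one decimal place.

92.1 dB

SNR ≈ 6.02·N + 1.76 dB = 6.02·15 + 1.76 = 92.06 dB.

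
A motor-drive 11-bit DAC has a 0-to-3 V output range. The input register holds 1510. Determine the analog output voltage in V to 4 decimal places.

LSB = 3 V / 2^11 = 1.465 mV.
V_out = 0 + 1510 × 0.00146484 V = 2.21191 V.

2.2119 V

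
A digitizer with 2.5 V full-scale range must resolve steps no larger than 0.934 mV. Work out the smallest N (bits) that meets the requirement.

Number of steps required ≥ 2.5 V / 0.934 mV = 2676.66.
Need 2^N ≥ 2676.66; 2^11 = 2048, 2^12 = 4096.
Minimum N = 12.

12 bits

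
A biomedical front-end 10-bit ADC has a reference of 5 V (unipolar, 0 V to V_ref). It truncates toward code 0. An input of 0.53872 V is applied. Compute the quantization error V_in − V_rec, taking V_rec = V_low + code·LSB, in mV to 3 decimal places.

One LSB is 5 V / 1024 = 4.883 mV.
(0.53872 − 0)/0.00488281 = 110.3299; ⌊·⌋ gives code 110.
Code 110 maps back to 0 + 110×0.00488281 V = 0.53710938 V.
Error = 0.53872 − 0.53710938 = 0.00161063 V = 1.611 mV.

1.611 mV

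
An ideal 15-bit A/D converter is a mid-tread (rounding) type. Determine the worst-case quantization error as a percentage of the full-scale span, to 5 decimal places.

Rounding → worst-case error = ½ LSB = V_FS/2^16, so 100/65536 = 0.00152588 % of full scale.

0.00153 %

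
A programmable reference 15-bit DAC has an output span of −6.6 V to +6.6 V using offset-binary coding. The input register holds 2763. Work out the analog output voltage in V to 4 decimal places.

LSB = 13.2 V / 2^15 = 402.83 µV.
V_out = (−6.6) + 2763 × 0.000402832 V = -5.48698 V.

-5.4870 V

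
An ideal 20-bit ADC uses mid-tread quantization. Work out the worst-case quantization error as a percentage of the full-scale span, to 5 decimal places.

Rounding → worst-case error = ½ LSB = V_FS/2^21, so 100/2097152 = 4.76837e-05 % of full scale.

0.00005 %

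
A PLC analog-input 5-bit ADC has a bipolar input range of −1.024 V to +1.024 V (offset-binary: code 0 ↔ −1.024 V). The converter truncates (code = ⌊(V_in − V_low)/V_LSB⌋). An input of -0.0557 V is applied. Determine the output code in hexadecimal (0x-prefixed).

code 0xF (decimal 15)

LSB = 2.048 V / 32 = 64.000 mV.
(-0.0557 − (−1.024)) / 0.064 = 15.130 LSBs.
⌊·⌋(15.130) = 15.
In hexadecimal (0x-prefixed): 0xF.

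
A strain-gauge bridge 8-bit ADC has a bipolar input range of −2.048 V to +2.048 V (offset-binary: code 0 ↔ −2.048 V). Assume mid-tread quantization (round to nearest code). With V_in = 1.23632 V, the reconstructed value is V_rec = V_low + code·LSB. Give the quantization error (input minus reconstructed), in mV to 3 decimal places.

One LSB is 4.096 V / 256 = 16.000 mV.
Scaled input = 205.2700 LSBs, so code = 205.
V_rec = (−2.048) + 205·0.016 = 1.232 V.
Difference: 0.00432 V → 4.320 mV.

4.320 mV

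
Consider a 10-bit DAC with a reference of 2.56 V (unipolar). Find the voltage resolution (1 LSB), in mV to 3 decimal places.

Full-scale span = 2.56 V.
LSB = 2.56 / 2^10 = 2.56 / 1024 = 0.0025 V = 2.500 mV.

2.500 mV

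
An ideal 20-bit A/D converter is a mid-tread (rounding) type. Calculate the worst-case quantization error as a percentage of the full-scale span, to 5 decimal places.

0.00005 %

Rounding → worst-case error = ½ LSB = V_FS/2^21, so 100/2097152 = 4.76837e-05 % of full scale.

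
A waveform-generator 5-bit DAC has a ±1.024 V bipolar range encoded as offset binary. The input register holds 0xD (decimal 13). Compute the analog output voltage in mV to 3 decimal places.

LSB = 2.048 V / 2^5 = 64.000 mV.
Code 0xD = 13 decimal.
V_out = (−1.024) + 13 × 0.064 V = -0.192 V.
= -192.000 mV.

-192.000 mV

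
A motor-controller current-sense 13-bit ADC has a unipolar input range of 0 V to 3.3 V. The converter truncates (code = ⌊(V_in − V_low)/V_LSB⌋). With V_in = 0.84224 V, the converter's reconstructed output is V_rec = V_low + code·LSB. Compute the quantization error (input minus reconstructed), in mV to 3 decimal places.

0.321 mV

One LSB is 3.3 V / 8192 = 402.83 µV.
(0.84224 − 0)/0.000402832 = 2090.7970; ⌊·⌋ gives code 2090.
Code 2090 maps back to 0 + 2090×0.000402832 V = 0.84191895 V.
Difference: 0.000321055 V → 0.321 mV.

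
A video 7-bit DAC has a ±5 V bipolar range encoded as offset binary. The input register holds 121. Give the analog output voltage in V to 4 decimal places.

LSB = 10 V / 2^7 = 78.125 mV.
V_out = (−5) + 121 × 0.078125 V = 4.45312 V.

4.4531 V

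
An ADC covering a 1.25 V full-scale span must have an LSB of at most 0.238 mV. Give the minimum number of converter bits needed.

Number of steps required ≥ 1.25 V / 0.238 mV = 5252.10.
Need 2^N ≥ 5252.10; 2^12 = 4096, 2^13 = 8192.
Minimum N = 13.

13 bits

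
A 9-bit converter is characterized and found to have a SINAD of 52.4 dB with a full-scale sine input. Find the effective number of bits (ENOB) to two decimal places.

8.41 bits

ENOB = (SINAD − 1.76) / 6.02 = (52.4 − 1.76)/6.02 = 8.412.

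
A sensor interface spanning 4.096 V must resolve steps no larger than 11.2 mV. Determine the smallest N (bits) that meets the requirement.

9 bits

Number of steps required ≥ 4.096 V / 11.2 mV = 365.71.
Need 2^N ≥ 365.71; 2^8 = 256, 2^9 = 512.
Minimum N = 9.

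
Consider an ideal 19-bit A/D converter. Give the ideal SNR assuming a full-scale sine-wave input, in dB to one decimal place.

116.1 dB

SNR ≈ 6.02·N + 1.76 dB = 6.02·19 + 1.76 = 116.14 dB.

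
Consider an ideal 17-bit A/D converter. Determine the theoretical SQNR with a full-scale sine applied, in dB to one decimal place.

104.1 dB

SNR ≈ 6.02·N + 1.76 dB = 6.02·17 + 1.76 = 104.10 dB.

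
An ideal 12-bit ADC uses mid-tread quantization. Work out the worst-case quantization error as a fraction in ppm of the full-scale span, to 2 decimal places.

122.07 ppm

Rounding → worst-case error = ½ LSB = V_FS/2^13, so 1e+06/8192 = 122.07 ppm of full scale.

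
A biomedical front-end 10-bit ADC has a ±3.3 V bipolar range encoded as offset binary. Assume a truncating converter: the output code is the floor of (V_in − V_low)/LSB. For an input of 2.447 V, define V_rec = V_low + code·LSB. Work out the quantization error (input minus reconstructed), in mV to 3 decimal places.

LSB = 6.6/2^10 = 6.445 mV.
Scaled input = 891.6558 LSBs, so code = 891.
V_rec = (−3.3) + 891·0.00644531 = 2.4427734 V.
V_in − V_rec = 0.00422656 V = 4.227 mV.

4.227 mV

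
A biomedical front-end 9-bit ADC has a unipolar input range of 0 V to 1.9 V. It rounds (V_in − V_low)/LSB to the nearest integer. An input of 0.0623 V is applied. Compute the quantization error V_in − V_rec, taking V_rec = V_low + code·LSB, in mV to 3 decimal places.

LSB = 1.9/2^9 = 3.711 mV.
(0.0623 − 0)/0.00371094 = 16.7882; round gives code 17.
Reconstructed: 0.063085937 V.
V_in − V_rec = -0.000785937 V = -0.786 mV.

-0.786 mV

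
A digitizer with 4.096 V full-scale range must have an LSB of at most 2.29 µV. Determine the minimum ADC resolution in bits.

Number of steps required ≥ 4.096 V / 2.29 µV = 1788646.29.
Need 2^N ≥ 1788646.29; 2^20 = 1048576, 2^21 = 2097152.
Minimum N = 21.

21 bits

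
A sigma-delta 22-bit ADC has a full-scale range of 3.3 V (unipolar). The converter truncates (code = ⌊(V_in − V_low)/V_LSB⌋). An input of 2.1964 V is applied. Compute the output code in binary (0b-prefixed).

code 0b1010101001100011001011 (decimal 2791627)

With 4194304 levels over 3.3 V, one step is 0.79 µV.
Input sits at 2791627.062 steps above V_low.
⌊·⌋(2791627.062) = 2791627.
In binary (0b-prefixed): 0b1010101001100011001011.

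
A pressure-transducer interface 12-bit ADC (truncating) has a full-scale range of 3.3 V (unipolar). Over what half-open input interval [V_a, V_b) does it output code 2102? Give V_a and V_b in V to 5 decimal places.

[1.69351 V, 1.69431 V)

LSB = 3.3/2^12 = 0.806 mV.
V_a = V_low + 2102·LSB = 1.69351 V; V_b = V_low + 2103·LSB = 1.69431 V.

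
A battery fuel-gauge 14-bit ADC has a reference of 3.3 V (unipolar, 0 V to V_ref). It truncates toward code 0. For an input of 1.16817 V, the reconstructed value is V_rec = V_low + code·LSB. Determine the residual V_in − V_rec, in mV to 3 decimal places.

0.159 mV

LSB = 3.3/2^14 = 201.42 µV.
(1.16817 − 0)/0.000201416 = 5799.7871; ⌊·⌋ gives code 5799.
V_rec = 0 + 5799·0.000201416 = 1.1680115 V.
Error = 1.16817 − 1.1680115 = 0.000158525 V = 0.159 mV.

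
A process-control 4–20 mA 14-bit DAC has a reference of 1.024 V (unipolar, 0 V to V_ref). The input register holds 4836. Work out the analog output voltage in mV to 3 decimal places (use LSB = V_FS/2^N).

302.250 mV

LSB = 1.024 V / 2^14 = 62.50 µV.
V_out = 0 + 4836 × 6.25e-05 V = 0.30225 V.
= 302.250 mV.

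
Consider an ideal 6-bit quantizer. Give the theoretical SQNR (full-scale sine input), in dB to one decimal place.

37.9 dB

SNR ≈ 6.02·N + 1.76 dB = 6.02·6 + 1.76 = 37.88 dB.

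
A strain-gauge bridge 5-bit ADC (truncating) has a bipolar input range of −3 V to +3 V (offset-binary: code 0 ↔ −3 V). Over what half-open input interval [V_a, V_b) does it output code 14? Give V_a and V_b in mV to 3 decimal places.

[-375.000 mV, -187.500 mV)

LSB = 6/2^5 = 187.500 mV.
V_a = V_low + 14·LSB = -0.375 V; V_b = V_low + 15·LSB = -0.1875 V.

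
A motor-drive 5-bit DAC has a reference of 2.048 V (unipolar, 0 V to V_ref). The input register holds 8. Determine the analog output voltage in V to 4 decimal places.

LSB = 2.048 V / 2^5 = 64.000 mV.
V_out = 0 + 8 × 0.064 V = 0.512 V.

0.5120 V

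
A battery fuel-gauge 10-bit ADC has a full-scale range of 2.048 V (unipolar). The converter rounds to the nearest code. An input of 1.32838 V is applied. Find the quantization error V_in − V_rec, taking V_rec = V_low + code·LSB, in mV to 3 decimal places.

Step size: 2.048 V ÷ 2^10 = 2.000 mV.
(V_in − V_low)/LSB = (1.32838 − 0)/0.002 = 664.1900 → code 664 (round).
Reconstructed: 1.328 V.
V_in − V_rec = 0.00038 V = 0.380 mV.

0.380 mV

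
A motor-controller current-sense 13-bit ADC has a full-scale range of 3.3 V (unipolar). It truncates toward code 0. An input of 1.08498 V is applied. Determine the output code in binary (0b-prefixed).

code 0b101010000101 (decimal 2693)

Full-scale span = 3.3 V; LSB = 3.3/2^13 = 402.83 µV.
(1.08498 − 0) / 0.000402832 = 2693.381 LSBs.
Floor → code 2693.
In binary (0b-prefixed): 0b101010000101.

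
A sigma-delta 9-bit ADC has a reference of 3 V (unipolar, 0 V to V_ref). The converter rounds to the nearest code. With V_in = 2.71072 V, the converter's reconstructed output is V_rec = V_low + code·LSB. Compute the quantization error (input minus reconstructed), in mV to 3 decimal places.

One LSB is 3 V / 512 = 5.859 mV.
(V_in − V_low)/LSB = (2.71072 − 0)/0.00585938 = 462.6295 → code 463 (round).
Code 463 maps back to 0 + 463×0.00585938 V = 2.7128906 V.
Error = 2.71072 − 2.7128906 = -0.00217062 V = -2.171 mV.

-2.171 mV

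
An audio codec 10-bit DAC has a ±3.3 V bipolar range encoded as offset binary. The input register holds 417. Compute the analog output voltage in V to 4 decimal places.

LSB = 6.6 V / 2^10 = 6.445 mV.
V_out = (−3.3) + 417 × 0.00644531 V = -0.612305 V.

-0.6123 V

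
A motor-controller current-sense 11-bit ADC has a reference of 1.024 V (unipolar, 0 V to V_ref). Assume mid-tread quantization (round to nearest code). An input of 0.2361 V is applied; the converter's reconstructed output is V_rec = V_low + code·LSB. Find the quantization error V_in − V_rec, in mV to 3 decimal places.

One LSB is 1.024 V / 2048 = 0.500 mV.
(0.2361 − 0)/0.0005 = 472.2000; round gives code 472.
Code 472 maps back to 0 + 472×0.0005 V = 0.236 V.
Difference: 0.0001 V → 0.100 mV.

0.100 mV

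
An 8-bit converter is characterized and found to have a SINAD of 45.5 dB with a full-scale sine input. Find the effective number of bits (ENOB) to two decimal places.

7.27 bits

ENOB = (SINAD − 1.76) / 6.02 = (45.5 − 1.76)/6.02 = 7.266.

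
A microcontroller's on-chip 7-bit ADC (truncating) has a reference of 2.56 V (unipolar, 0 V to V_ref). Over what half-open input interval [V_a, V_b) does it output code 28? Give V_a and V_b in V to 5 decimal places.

LSB = 2.56/2^7 = 20.000 mV.
V_a = V_low + 28·LSB = 0.56 V; V_b = V_low + 29·LSB = 0.58 V.

[0.56000 V, 0.58000 V)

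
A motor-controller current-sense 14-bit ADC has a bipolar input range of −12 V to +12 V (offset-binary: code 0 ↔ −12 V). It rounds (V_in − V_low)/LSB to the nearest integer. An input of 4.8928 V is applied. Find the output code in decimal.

With 16384 levels over 24 V, one step is 1.465 mV.
Input sits at 11532.151 steps above V_low.
So the output code is 11532.

code 11532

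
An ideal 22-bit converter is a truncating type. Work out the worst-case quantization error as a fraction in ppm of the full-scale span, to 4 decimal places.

Truncating → worst-case error = 1 LSB = V_FS/2^22, so 1e+06/4194304 = 0.238419 ppm of full scale.

0.2384 ppm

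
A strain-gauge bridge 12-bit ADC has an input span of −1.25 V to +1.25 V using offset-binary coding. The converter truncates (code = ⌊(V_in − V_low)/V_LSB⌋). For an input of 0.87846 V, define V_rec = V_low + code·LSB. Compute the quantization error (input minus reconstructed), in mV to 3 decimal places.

0.164 mV

Step size: 2.5 V ÷ 2^12 = 0.610 mV.
(V_in − V_low)/LSB = (0.87846 − (−1.25))/0.000610352 = 3487.2689 → code 3487 (floor).
Reconstructed: 0.8782959 V.
Error = 0.87846 − 0.8782959 = 0.000164102 V = 0.164 mV.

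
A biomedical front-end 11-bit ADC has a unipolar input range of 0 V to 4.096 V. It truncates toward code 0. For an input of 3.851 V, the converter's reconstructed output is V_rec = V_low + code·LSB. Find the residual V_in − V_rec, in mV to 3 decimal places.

LSB = 4.096/2^11 = 2.000 mV.
Scaled input = 1925.5000 LSBs, so code = 1925.
Code 1925 maps back to 0 + 1925×0.002 V = 3.85 V.
V_in − V_rec = 0.001 V = 1.000 mV.

1.000 mV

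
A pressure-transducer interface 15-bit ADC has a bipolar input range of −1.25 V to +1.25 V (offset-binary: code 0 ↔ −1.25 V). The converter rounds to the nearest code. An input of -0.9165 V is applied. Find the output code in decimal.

With 32768 levels over 2.5 V, one step is 76.29 µV.
(V_in − V_low)/LSB = (-0.9165 − (−1.25)) / 7.62939e-05 = 4371.251.
So the output code is 4371.

code 4371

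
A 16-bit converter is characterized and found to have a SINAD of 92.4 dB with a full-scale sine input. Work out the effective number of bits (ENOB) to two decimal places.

15.06 bits

ENOB = (SINAD − 1.76) / 6.02 = (92.4 − 1.76)/6.02 = 15.056.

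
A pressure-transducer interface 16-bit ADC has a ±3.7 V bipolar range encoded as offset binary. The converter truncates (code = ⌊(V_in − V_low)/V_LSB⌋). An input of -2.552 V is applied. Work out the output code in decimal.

code 10166

LSB = 7.4 V / 65536 = 112.92 µV.
Input sits at 10166.936 steps above V_low.
⌊·⌋(10166.936) = 10166.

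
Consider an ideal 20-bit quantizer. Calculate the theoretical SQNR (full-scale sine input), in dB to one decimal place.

122.2 dB

SNR ≈ 6.02·N + 1.76 dB = 6.02·20 + 1.76 = 122.16 dB.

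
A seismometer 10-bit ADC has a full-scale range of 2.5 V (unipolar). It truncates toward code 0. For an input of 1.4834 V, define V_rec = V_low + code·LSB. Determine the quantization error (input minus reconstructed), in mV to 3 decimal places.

Step size: 2.5 V ÷ 2^10 = 2.441 mV.
(1.4834 − 0)/0.00244141 = 607.6006; ⌊·⌋ gives code 607.
Reconstructed: 1.4819336 V.
Error = 1.4834 − 1.4819336 = 0.00146641 V = 1.466 mV.

1.466 mV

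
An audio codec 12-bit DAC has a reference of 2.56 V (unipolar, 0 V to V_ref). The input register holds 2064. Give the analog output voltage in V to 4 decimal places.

LSB = 2.56 V / 2^12 = 0.625 mV.
V_out = 0 + 2064 × 0.000625 V = 1.29 V.

1.2900 V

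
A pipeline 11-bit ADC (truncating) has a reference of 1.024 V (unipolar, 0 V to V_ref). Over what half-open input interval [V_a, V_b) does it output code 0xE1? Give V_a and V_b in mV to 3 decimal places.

LSB = 1.024/2^11 = 0.500 mV.
Code 0xE1 = 225 decimal.
V_a = V_low + 225·LSB = 0.1125 V; V_b = V_low + 226·LSB = 0.113 V.

[112.500 mV, 113.000 mV)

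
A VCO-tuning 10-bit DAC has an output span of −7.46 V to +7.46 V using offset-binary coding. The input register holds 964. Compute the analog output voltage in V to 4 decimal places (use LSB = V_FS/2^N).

LSB = 14.92 V / 2^10 = 14.570 mV.
V_out = (−7.46) + 964 × 0.0145703 V = 6.58578 V.

6.5858 V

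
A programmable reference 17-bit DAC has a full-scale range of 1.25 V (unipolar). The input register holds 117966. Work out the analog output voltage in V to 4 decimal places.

1.1250 V

LSB = 1.25 V / 2^17 = 9.54 µV.
V_out = 0 + 117966 × 9.53674e-06 V = 1.12501 V.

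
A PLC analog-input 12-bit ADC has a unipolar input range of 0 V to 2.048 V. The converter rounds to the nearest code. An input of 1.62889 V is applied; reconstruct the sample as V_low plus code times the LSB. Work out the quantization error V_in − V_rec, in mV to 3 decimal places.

LSB = 2.048/2^12 = 0.500 mV.
Scaled input = 3257.7800 LSBs, so code = 3258.
Code 3258 maps back to 0 + 3258×0.0005 V = 1.629 V.
Error = 1.62889 − 1.629 = -0.00011 V = -0.110 mV.

-0.110 mV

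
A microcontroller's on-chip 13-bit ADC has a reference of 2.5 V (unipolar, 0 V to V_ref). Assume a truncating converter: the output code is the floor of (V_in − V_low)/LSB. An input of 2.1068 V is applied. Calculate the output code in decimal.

Full-scale span = 2.5 V; LSB = 2.5/2^13 = 305.18 µV.
(2.1068 − 0) / 0.000305176 = 6903.562 LSBs.
So the output code is 6903.

code 6903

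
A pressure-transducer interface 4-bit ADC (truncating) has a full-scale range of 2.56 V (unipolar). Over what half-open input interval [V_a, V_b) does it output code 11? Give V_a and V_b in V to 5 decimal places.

[1.76000 V, 1.92000 V)

LSB = 2.56/2^4 = 160.000 mV.
V_a = V_low + 11·LSB = 1.76 V; V_b = V_low + 12·LSB = 1.92 V.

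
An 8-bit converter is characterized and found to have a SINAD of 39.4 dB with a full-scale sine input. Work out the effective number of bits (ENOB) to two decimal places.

ENOB = (SINAD − 1.76) / 6.02 = (39.4 − 1.76)/6.02 = 6.252.

6.25 bits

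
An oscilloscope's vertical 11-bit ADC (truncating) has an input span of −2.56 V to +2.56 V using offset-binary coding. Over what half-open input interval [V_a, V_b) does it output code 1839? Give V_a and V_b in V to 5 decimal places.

[2.03750 V, 2.04000 V)

LSB = 5.12/2^11 = 2.500 mV.
V_a = V_low + 1839·LSB = 2.0375 V; V_b = V_low + 1840·LSB = 2.04 V.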